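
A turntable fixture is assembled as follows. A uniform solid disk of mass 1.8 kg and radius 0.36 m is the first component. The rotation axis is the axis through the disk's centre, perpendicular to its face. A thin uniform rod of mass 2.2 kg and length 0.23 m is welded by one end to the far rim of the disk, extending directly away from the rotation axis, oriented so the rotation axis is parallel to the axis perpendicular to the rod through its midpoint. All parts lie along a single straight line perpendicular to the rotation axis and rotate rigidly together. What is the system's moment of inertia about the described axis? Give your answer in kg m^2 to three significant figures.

Solid disk: I_cm = (1/2)MR² = (1/2)(1.8)(0.36)² = 0.11664 kg m^2; axis through the centre, so I = 0.11664 kg m^2.
Thin rod: I_cm = (1/12)ML² = (1/12)(2.2)(0.23)² = 0.0096983 kg m^2; centre at d = 0.36 + 0.115 = 0.475 m, so I = I_cm + Md² gives I = 0.0096983 + (2.2)(0.475)² = 0.50607 kg m^2.
Total I = 0.11664 + 0.50607 = 0.62271 kg m^2.

0.623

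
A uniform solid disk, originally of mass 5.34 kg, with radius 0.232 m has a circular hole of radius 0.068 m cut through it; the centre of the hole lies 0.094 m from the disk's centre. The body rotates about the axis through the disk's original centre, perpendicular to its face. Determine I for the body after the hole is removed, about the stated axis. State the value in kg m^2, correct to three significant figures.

0.139

Unpierced body about its centre: I₀ = (1/2)MR² = (1/2)(5.34)(0.232)² = 0.14371 kg m^2.
The removed disk has mass m = M·(r/R)² = (5.34)(0.068/0.232)² = 0.45876 kg (same uniform areal density).
Its moment of inertia about the rotation axis (parallel-axis theorem): I_hole = (1/2)mr² + md² = (1/2)(0.45876)(0.068)² + (0.45876)(0.094)² = 0.0051142 kg m^2.
Treating the hole as negative mass, I = I₀ − I_hole = 0.14371 − 0.0051142 = 0.1386 kg m^2.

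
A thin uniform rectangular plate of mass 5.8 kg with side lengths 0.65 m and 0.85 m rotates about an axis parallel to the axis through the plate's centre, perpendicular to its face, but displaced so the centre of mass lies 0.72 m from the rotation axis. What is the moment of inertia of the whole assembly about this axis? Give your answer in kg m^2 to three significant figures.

I_cm = (1/12)M(a²+b²) = (1/12)(5.8)[(0.65)² + (0.85)²] = 0.55342 kg m^2; centre at d = 0.72 m, so I = I_cm + Md² gives I = 0.55342 + (5.8)(0.72)² = 3.5601 kg m^2.

3.56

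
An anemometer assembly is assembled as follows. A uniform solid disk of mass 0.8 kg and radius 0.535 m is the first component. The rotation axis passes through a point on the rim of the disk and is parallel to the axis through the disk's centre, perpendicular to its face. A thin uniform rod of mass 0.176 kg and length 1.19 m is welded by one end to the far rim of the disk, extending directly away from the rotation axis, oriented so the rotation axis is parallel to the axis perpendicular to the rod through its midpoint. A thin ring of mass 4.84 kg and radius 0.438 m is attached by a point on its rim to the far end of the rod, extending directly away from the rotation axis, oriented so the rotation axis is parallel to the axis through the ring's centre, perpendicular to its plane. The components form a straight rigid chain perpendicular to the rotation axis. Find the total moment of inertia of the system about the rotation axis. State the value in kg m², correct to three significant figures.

37.0

Solid disk: I_cm = (1/2)MR² = (1/2)(0.8)(0.535)² = 0.11449 kg m²; centre at d = 0.535 m, so I = I_cm + Md² gives I = 0.11449 + (0.8)(0.535)² = 0.34347 kg m².
Thin rod: I_cm = (1/12)ML² = (1/12)(0.176)(1.19)² = 0.020769 kg m²; centre at d = 0.535 + 0.535 + 0.595 = 1.665 m, so I = I_cm + Md² gives I = 0.020769 + (0.176)(1.665)² = 0.50868 kg m².
Thin ring: I_cm = MR² = (4.84)(0.438)² = 0.92852 kg m²; centre at d = 0.535 + 0.535 + 0.595 + 0.595 + 0.438 = 2.698 m, so I = I_cm + Md² gives I = 0.92852 + (4.84)(2.698)² = 36.16 kg m².
Total I = 0.34347 + 0.50868 + 36.16 = 37.012 kg m².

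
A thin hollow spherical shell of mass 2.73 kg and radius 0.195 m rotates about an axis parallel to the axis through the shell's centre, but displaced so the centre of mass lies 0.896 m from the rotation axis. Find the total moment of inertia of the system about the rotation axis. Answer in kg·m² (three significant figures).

I_cm = (2/3)MR² = (2/3)(2.73)(0.195)² = 0.069206 kg·m²; centre at d = 0.896 m, so the parallel axis theorem gives I = 0.069206 + (2.73)(0.896)² = 2.2609 kg·m².

2.26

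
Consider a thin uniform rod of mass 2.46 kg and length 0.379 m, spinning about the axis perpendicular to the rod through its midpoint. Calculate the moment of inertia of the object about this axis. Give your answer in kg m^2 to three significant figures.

0.0294

I_cm = (1/12)ML² = (1/12)(2.46)(0.379)² = 0.029446 kg m^2; axis through the centre, so I = 0.029446 kg m^2.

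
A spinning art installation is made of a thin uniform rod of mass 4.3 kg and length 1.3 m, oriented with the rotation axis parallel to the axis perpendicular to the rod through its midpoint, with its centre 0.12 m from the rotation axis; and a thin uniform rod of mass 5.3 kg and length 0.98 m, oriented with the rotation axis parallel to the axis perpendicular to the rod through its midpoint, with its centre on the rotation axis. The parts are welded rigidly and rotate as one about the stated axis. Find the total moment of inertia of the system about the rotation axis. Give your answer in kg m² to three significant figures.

Thin rod: I_cm = (1/12)ML² = (1/12)(4.3)(1.3)² = 0.60558 kg m²; centre at d = 0.12 m, so I = I_cm + Md² gives I = 0.60558 + (4.3)(0.12)² = 0.6675 kg m².
Thin rod: I_cm = (1/12)ML² = (1/12)(5.3)(0.98)² = 0.42418 kg m²; axis through the centre, so I = 0.42418 kg m².
Total I = 0.6675 + 0.42418 = 1.0917 kg m².

1.09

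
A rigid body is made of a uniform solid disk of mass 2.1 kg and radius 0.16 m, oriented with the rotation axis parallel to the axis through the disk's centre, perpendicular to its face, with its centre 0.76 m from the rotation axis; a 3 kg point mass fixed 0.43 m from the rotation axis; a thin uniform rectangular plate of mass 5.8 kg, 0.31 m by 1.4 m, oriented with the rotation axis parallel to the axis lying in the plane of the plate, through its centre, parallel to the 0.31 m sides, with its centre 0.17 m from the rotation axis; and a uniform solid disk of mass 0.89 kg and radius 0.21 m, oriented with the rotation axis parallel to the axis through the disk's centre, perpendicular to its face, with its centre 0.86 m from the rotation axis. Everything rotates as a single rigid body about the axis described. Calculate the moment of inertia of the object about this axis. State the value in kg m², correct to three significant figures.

Solid disk: I_cm = (1/2)MR² = (1/2)(2.1)(0.16)² = 0.02688 kg m²; centre at d = 0.76 m, so I = I_cm + Md² gives I = 0.02688 + (2.1)(0.76)² = 1.2398 kg m².
Point mass: I_cm = 0; centre at d = 0.43 m, so I = I_cm + Md² gives I = 0 + (3)(0.43)² = 0.5547 kg m².
Rectangular plate: I_cm = (1/12)Mb² = (1/12)(5.8)(1.4)² = 0.94733 kg m²; centre at d = 0.17 m, so I = I_cm + Md² gives I = 0.94733 + (5.8)(0.17)² = 1.115 kg m².
Solid disk: I_cm = (1/2)MR² = (1/2)(0.89)(0.21)² = 0.019624 kg m²; centre at d = 0.86 m, so I = I_cm + Md² gives I = 0.019624 + (0.89)(0.86)² = 0.67787 kg m².
Total I = 1.2398 + 0.5547 + 1.115 + 0.67787 = 3.5874 kg m².

3.59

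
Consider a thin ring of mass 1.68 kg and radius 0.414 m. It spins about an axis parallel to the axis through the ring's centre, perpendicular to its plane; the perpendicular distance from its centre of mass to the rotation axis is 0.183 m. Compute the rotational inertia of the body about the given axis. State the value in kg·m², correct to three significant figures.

0.344

I_cm = MR² = (1.68)(0.414)² = 0.28795 kg·m²; centre at d = 0.183 m, so the parallel axis theorem gives I = 0.28795 + (1.68)(0.183)² = 0.34421 kg·m².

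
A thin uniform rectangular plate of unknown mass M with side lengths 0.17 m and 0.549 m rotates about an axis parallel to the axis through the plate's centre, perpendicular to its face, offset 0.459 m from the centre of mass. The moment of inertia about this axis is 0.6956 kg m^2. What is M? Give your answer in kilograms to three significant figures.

I = I_cm + Md² = (1/12)M(a²+b²) + Md² = M·[0.0833333·[(0.17)² + (0.549)²] + (0.459)²] = M·0.23821.
So M = 0.6956 / 0.23821 = 2.9202 kg.

2.92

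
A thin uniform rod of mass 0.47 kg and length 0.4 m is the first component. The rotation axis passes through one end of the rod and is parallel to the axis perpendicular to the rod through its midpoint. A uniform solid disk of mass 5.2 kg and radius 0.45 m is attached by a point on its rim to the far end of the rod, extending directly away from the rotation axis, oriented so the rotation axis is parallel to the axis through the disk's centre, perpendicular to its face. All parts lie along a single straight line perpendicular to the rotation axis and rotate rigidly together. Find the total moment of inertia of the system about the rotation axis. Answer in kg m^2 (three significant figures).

Thin rod: I_cm = (1/12)ML² = (1/12)(0.47)(0.4)² = 0.0062667 kg m^2; centre at d = 0.2 m, so I = I_cm + Md² gives I = 0.0062667 + (0.47)(0.2)² = 0.025067 kg m^2.
Solid disk: I_cm = (1/2)MR² = (1/2)(5.2)(0.45)² = 0.5265 kg m^2; centre at d = 0.2 + 0.2 + 0.45 = 0.85 m, so I = I_cm + Md² gives I = 0.5265 + (5.2)(0.85)² = 4.2835 kg m^2.
Total I = 0.025067 + 4.2835 = 4.3086 kg m^2.

4.31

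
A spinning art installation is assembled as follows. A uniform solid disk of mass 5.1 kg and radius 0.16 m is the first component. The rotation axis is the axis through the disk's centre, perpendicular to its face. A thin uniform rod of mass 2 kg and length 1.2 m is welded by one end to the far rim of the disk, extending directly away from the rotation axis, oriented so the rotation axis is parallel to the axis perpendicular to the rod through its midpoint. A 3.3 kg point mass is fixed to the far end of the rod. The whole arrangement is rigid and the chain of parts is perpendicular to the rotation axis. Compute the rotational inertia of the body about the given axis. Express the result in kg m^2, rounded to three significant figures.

Solid disk: I_cm = (1/2)MR² = (1/2)(5.1)(0.16)² = 0.06528 kg m^2; axis through the centre, so I = 0.06528 kg m^2.
Thin rod: I_cm = (1/12)ML² = (1/12)(2)(1.2)² = 0.24 kg m^2; centre at d = 0.16 + 0.6 = 0.76 m, so the parallel axis theorem gives I = 0.24 + (2)(0.76)² = 1.3952 kg m^2.
Point mass: I_cm = 0; centre at d = 0.16 + 0.6 + 0.6 = 1.36 m, so the parallel axis theorem gives I = 0 + (3.3)(1.36)² = 6.1037 kg m^2.
Total I = 0.06528 + 1.3952 + 6.1037 = 7.5642 kg m^2.

7.56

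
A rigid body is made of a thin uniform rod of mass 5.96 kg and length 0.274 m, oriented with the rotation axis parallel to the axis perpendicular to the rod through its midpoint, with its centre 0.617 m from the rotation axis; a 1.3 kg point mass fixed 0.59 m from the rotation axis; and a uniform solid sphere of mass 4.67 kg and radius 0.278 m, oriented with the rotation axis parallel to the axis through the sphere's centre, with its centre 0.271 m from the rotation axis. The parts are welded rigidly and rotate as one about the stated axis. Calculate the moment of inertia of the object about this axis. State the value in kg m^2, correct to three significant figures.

Thin rod: I_cm = (1/12)ML² = (1/12)(5.96)(0.274)² = 0.037288 kg m^2; centre at d = 0.617 m, so the parallel axis theorem gives I = 0.037288 + (5.96)(0.617)² = 2.3062 kg m^2.
Point mass: I_cm = 0; centre at d = 0.59 m, so the parallel axis theorem gives I = 0 + (1.3)(0.59)² = 0.45253 kg m^2.
Solid sphere: I_cm = (2/5)MR² = (2/5)(4.67)(0.278)² = 0.14437 kg m^2; centre at d = 0.271 m, so the parallel axis theorem gives I = 0.14437 + (4.67)(0.271)² = 0.48734 kg m^2.
Total I = 2.3062 + 0.45253 + 0.48734 = 3.2461 kg m^2.

3.25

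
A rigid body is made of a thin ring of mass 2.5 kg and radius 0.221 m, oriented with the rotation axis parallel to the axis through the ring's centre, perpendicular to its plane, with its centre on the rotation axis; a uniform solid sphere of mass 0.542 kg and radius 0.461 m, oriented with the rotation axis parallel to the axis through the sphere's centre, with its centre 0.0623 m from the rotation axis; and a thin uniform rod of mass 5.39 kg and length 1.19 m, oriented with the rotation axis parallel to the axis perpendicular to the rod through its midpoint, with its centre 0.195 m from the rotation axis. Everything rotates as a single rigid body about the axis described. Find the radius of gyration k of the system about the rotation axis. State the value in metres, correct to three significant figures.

0.346

Thin ring: I_cm = MR² = (2.5)(0.221)² = 0.1221 kg m^2; axis through the centre, so I = 0.1221 kg m^2.
Solid sphere: I_cm = (2/5)MR² = (2/5)(0.542)(0.461)² = 0.046075 kg m^2; centre at d = 0.0623 m, so the parallel axis theorem gives I = 0.046075 + (0.542)(0.0623)² = 0.048178 kg m^2.
Thin rod: I_cm = (1/12)ML² = (1/12)(5.39)(1.19)² = 0.63606 kg m^2; centre at d = 0.195 m, so the parallel axis theorem gives I = 0.63606 + (5.39)(0.195)² = 0.84102 kg m^2.
Total I = 1.0113 kg m^2; total mass M = 8.432 kg.
k = √(I/M) = √(1.0113/8.432) = 0.34632 m.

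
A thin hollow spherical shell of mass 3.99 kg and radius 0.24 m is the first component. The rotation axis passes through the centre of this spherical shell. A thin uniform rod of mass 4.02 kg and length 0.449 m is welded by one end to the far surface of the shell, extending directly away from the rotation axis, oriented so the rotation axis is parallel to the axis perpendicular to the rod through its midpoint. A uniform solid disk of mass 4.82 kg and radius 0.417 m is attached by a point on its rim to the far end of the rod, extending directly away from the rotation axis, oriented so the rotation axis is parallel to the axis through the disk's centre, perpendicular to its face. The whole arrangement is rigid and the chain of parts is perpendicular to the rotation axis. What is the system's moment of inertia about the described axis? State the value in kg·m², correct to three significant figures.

Spherical shell: I_cm = (2/3)MR² = (2/3)(3.99)(0.24)² = 0.15322 kg·m²; axis through the centre, so I = 0.15322 kg·m².
Thin rod: I_cm = (1/12)ML² = (1/12)(4.02)(0.449)² = 0.067536 kg·m²; centre at d = 0.24 + 0.2245 = 0.4645 m, so I = I_cm + Md² gives I = 0.067536 + (4.02)(0.4645)² = 0.93489 kg·m².
Solid disk: I_cm = (1/2)MR² = (1/2)(4.82)(0.417)² = 0.41907 kg·m²; centre at d = 0.24 + 0.2245 + 0.2245 + 0.417 = 1.106 m, so I = I_cm + Md² gives I = 0.41907 + (4.82)(1.106)² = 6.3151 kg·m².
Total I = 0.15322 + 0.93489 + 6.3151 = 7.4032 kg·m².

7.40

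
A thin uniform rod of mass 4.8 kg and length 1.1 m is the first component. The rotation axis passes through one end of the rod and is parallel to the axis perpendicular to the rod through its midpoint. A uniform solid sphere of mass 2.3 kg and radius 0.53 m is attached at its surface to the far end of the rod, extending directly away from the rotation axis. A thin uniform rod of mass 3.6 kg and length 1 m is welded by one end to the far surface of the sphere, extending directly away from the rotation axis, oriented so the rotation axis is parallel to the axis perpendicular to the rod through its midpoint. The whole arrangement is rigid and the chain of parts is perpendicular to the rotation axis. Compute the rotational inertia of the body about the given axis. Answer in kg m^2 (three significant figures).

34.1

Thin rod: I_cm = (1/12)ML² = (1/12)(4.8)(1.1)² = 0.484 kg m^2; centre at d = 0.55 m, so I = I_cm + Md² gives I = 0.484 + (4.8)(0.55)² = 1.936 kg m^2.
Solid sphere: I_cm = (2/5)MR² = (2/5)(2.3)(0.53)² = 0.25843 kg m^2; centre at d = 0.55 + 0.55 + 0.53 = 1.63 m, so I = I_cm + Md² gives I = 0.25843 + (2.3)(1.63)² = 6.3693 kg m^2.
Thin rod: I_cm = (1/12)ML² = (1/12)(3.6)(1)² = 0.3 kg m^2; centre at d = 0.55 + 0.55 + 0.53 + 0.53 + 0.5 = 2.66 m, so I = I_cm + Md² gives I = 0.3 + (3.6)(2.66)² = 25.772 kg m^2.
Total I = 1.936 + 6.3693 + 25.772 = 34.077 kg m^2.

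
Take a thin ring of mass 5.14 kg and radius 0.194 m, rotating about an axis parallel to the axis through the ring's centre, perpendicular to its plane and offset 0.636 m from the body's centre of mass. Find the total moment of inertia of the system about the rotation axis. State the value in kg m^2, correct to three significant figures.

I_cm = MR² = (5.14)(0.194)² = 0.19345 kg m^2; centre at d = 0.636 m, so the parallel axis theorem gives I = 0.19345 + (5.14)(0.636)² = 2.2726 kg m^2.

2.27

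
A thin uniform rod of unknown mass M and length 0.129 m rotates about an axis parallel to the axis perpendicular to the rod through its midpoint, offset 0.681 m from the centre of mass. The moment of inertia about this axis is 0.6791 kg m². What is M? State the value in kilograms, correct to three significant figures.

I = I_cm + Md² = (1/12)ML² + Md² = M·[0.0833333·(0.129)² + (0.681)²] = M·0.46515.
So M = 0.6791 / 0.46515 = 1.46 kg.

1.46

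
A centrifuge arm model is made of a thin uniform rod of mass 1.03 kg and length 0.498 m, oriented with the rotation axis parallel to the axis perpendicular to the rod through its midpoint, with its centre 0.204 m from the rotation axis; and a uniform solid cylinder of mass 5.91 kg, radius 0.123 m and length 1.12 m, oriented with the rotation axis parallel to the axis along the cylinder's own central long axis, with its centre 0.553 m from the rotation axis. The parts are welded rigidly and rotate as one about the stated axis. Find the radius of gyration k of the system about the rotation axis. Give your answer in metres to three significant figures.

0.525

Thin rod: I_cm = (1/12)ML² = (1/12)(1.03)(0.498)² = 0.021287 kg·m²; centre at d = 0.204 m, so I = I_cm + Md² gives I = 0.021287 + (1.03)(0.204)² = 0.064151 kg·m².
Solid cylinder: I_cm = (1/2)MR² = (1/2)(5.91)(0.123)² = 0.044706 kg·m²; centre at d = 0.553 m, so I = I_cm + Md² gives I = 0.044706 + (5.91)(0.553)² = 1.852 kg·m².
Total I = 1.9162 kg·m²; total mass M = 6.94 kg.
k = √(I/M) = √(1.9162/6.94) = 0.52546 m.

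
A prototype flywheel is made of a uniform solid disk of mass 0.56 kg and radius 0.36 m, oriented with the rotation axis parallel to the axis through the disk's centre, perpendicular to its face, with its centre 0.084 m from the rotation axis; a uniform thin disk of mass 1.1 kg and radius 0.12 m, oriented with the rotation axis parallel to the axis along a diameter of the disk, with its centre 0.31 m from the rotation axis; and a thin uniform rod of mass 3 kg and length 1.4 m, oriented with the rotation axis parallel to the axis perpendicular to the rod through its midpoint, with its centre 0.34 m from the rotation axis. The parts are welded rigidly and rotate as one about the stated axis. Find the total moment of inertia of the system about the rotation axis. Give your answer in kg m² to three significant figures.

Solid disk: I_cm = (1/2)MR² = (1/2)(0.56)(0.36)² = 0.036288 kg m²; centre at d = 0.084 m, so the parallel axis theorem gives I = 0.036288 + (0.56)(0.084)² = 0.040239 kg m².
Thin disk: I_cm = (1/4)MR² = (1/4)(1.1)(0.12)² = 0.00396 kg m²; centre at d = 0.31 m, so the parallel axis theorem gives I = 0.00396 + (1.1)(0.31)² = 0.10967 kg m².
Thin rod: I_cm = (1/12)ML² = (1/12)(3)(1.4)² = 0.49 kg m²; centre at d = 0.34 m, so the parallel axis theorem gives I = 0.49 + (3)(0.34)² = 0.8368 kg m².
Total I = 0.040239 + 0.10967 + 0.8368 = 0.98671 kg m².

0.987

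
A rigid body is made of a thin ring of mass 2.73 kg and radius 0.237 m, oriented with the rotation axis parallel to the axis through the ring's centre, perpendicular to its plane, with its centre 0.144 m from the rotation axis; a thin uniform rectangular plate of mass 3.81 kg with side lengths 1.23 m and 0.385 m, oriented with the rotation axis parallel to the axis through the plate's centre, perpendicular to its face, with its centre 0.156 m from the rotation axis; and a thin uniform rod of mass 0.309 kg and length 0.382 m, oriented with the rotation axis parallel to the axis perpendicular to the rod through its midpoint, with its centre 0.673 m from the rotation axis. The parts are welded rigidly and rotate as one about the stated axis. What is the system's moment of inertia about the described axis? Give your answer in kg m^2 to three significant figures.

0.974

Thin ring: I_cm = MR² = (2.73)(0.237)² = 0.15334 kg m^2; centre at d = 0.144 m, so I = I_cm + Md² gives I = 0.15334 + (2.73)(0.144)² = 0.20995 kg m^2.
Rectangular plate: I_cm = (1/12)M(a²+b²) = (1/12)(3.81)[(1.23)² + (0.385)²] = 0.52741 kg m^2; centre at d = 0.156 m, so I = I_cm + Md² gives I = 0.52741 + (3.81)(0.156)² = 0.62013 kg m^2.
Thin rod: I_cm = (1/12)ML² = (1/12)(0.309)(0.382)² = 0.0037575 kg m^2; centre at d = 0.673 m, so I = I_cm + Md² gives I = 0.0037575 + (0.309)(0.673)² = 0.14371 kg m^2.
Total I = 0.20995 + 0.62013 + 0.14371 = 0.97379 kg m^2.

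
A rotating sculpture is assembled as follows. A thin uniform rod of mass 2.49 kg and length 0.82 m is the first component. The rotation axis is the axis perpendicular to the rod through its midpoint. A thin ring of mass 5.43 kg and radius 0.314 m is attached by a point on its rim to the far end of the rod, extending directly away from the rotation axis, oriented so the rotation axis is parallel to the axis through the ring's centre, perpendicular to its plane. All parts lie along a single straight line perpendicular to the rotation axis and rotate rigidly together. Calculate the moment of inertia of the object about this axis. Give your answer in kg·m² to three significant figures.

Thin rod: I_cm = (1/12)ML² = (1/12)(2.49)(0.82)² = 0.13952 kg·m²; axis through the centre, so I = 0.13952 kg·m².
Thin ring: I_cm = MR² = (5.43)(0.314)² = 0.53538 kg·m²; centre at d = 0.41 + 0.314 = 0.724 m, so the parallel axis theorem gives I = 0.53538 + (5.43)(0.724)² = 3.3817 kg·m².
Total I = 0.13952 + 3.3817 = 3.5212 kg·m².

3.52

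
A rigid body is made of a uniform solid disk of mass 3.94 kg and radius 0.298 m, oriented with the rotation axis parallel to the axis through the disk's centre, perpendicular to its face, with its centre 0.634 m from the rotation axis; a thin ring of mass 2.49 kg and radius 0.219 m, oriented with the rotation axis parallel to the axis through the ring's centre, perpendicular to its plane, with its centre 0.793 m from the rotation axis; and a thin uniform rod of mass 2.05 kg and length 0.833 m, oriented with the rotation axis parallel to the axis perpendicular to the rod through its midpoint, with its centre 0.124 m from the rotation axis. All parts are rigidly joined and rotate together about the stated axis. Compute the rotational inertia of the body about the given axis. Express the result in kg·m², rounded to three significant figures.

Solid disk: I_cm = (1/2)MR² = (1/2)(3.94)(0.298)² = 0.17494 kg·m²; centre at d = 0.634 m, so the parallel axis theorem gives I = 0.17494 + (3.94)(0.634)² = 1.7587 kg·m².
Thin ring: I_cm = MR² = (2.49)(0.219)² = 0.11942 kg·m²; centre at d = 0.793 m, so the parallel axis theorem gives I = 0.11942 + (2.49)(0.793)² = 1.6853 kg·m².
Thin rod: I_cm = (1/12)ML² = (1/12)(2.05)(0.833)² = 0.11854 kg·m²; centre at d = 0.124 m, so the parallel axis theorem gives I = 0.11854 + (2.05)(0.124)² = 0.15006 kg·m².
Total I = 1.7587 + 1.6853 + 0.15006 = 3.594 kg·m².

3.59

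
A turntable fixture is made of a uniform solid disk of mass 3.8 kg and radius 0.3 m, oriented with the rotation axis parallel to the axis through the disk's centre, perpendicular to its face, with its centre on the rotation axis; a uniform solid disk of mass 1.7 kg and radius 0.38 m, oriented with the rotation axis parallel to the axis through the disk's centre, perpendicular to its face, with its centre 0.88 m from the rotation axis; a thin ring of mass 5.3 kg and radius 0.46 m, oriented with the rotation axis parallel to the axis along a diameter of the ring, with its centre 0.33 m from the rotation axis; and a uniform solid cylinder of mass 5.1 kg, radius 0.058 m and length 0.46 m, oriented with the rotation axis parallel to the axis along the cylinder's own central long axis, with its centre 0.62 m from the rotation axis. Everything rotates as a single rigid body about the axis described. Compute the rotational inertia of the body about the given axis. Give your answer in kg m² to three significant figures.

Solid disk: I_cm = (1/2)MR² = (1/2)(3.8)(0.3)² = 0.171 kg m²; axis through the centre, so I = 0.171 kg m².
Solid disk: I_cm = (1/2)MR² = (1/2)(1.7)(0.38)² = 0.12274 kg m²; centre at d = 0.88 m, so I = I_cm + Md² gives I = 0.12274 + (1.7)(0.88)² = 1.4392 kg m².
Thin ring: I_cm = (1/2)MR² = (1/2)(5.3)(0.46)² = 0.56074 kg m²; centre at d = 0.33 m, so I = I_cm + Md² gives I = 0.56074 + (5.3)(0.33)² = 1.1379 kg m².
Solid cylinder: I_cm = (1/2)MR² = (1/2)(5.1)(0.058)² = 0.0085782 kg m²; centre at d = 0.62 m, so I = I_cm + Md² gives I = 0.0085782 + (5.1)(0.62)² = 1.969 kg m².
Total I = 0.171 + 1.4392 + 1.1379 + 1.969 = 4.7171 kg m².

4.72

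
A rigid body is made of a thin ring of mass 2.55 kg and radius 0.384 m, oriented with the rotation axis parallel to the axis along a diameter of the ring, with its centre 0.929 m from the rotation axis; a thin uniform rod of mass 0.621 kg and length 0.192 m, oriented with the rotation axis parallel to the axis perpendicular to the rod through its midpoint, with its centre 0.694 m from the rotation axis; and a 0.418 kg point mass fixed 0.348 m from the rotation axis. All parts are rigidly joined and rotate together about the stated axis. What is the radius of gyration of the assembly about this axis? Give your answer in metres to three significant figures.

0.874

Thin ring: I_cm = (1/2)MR² = (1/2)(2.55)(0.384)² = 0.18801 kg·m²; centre at d = 0.929 m, so I = I_cm + Md² gives I = 0.18801 + (2.55)(0.929)² = 2.3888 kg·m².
Thin rod: I_cm = (1/12)ML² = (1/12)(0.621)(0.192)² = 0.0019077 kg·m²; centre at d = 0.694 m, so I = I_cm + Md² gives I = 0.0019077 + (0.621)(0.694)² = 0.301 kg·m².
Point mass: I_cm = 0; centre at d = 0.348 m, so I = I_cm + Md² gives I = 0 + (0.418)(0.348)² = 0.050621 kg·m².
Total I = 2.7404 kg·m²; total mass M = 3.589 kg.
k = √(I/M) = √(2.7404/3.589) = 0.87381 m.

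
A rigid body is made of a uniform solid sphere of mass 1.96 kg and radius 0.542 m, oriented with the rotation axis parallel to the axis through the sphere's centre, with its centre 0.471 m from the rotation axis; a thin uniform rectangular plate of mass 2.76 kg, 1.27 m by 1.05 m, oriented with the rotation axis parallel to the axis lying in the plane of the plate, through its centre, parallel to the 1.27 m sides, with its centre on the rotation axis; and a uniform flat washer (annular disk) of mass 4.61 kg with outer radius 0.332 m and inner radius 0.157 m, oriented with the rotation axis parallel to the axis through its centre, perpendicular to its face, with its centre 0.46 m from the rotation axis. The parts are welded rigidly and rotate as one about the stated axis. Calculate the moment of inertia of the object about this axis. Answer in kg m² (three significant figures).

Solid sphere: I_cm = (2/5)MR² = (2/5)(1.96)(0.542)² = 0.23031 kg m²; centre at d = 0.471 m, so I = I_cm + Md² gives I = 0.23031 + (1.96)(0.471)² = 0.66512 kg m².
Rectangular plate: I_cm = (1/12)Mb² = (1/12)(2.76)(1.05)² = 0.25357 kg m²; axis through the centre, so I = 0.25357 kg m².
Annular disk: I_cm = (1/2)M(R²+r²) = (1/2)(4.61)[(0.332)² + (0.157)²] = 0.31088 kg m²; centre at d = 0.46 m, so I = I_cm + Md² gives I = 0.31088 + (4.61)(0.46)² = 1.2864 kg m².
Total I = 0.66512 + 0.25357 + 1.2864 = 2.2051 kg m².

2.21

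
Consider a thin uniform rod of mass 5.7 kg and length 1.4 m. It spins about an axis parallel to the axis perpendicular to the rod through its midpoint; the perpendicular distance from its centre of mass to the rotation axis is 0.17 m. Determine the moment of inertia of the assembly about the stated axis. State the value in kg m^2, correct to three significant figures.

1.10

I_cm = (1/12)ML² = (1/12)(5.7)(1.4)² = 0.931 kg m^2; centre at d = 0.17 m, so I = I_cm + Md² gives I = 0.931 + (5.7)(0.17)² = 1.0957 kg m^2.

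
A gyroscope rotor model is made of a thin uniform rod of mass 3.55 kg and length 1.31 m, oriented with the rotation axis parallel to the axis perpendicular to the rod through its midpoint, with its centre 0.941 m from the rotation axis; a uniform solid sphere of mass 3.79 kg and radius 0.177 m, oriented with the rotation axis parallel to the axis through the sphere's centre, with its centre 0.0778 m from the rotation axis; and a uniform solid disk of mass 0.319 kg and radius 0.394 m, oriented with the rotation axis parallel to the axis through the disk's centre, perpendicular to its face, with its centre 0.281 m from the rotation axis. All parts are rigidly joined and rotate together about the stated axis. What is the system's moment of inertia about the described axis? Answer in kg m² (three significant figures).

3.77

Thin rod: I_cm = (1/12)ML² = (1/12)(3.55)(1.31)² = 0.50768 kg m²; centre at d = 0.941 m, so I = I_cm + Md² gives I = 0.50768 + (3.55)(0.941)² = 3.6511 kg m².
Solid sphere: I_cm = (2/5)MR² = (2/5)(3.79)(0.177)² = 0.047495 kg m²; centre at d = 0.0778 m, so I = I_cm + Md² gives I = 0.047495 + (3.79)(0.0778)² = 0.070435 kg m².
Solid disk: I_cm = (1/2)MR² = (1/2)(0.319)(0.394)² = 0.02476 kg m²; centre at d = 0.281 m, so I = I_cm + Md² gives I = 0.02476 + (0.319)(0.281)² = 0.049949 kg m².
Total I = 3.6511 + 0.070435 + 0.049949 = 3.7715 kg m².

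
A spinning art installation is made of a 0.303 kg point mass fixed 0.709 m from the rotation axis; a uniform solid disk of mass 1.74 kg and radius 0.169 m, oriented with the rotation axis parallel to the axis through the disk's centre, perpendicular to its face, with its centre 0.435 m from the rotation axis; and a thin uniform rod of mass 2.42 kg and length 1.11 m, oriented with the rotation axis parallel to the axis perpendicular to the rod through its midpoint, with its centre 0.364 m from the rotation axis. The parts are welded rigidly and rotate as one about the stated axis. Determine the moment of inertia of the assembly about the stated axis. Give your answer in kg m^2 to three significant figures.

1.08

Point mass: I_cm = 0; centre at d = 0.709 m, so I = I_cm + Md² gives I = 0 + (0.303)(0.709)² = 0.15231 kg m^2.
Solid disk: I_cm = (1/2)MR² = (1/2)(1.74)(0.169)² = 0.024848 kg m^2; centre at d = 0.435 m, so I = I_cm + Md² gives I = 0.024848 + (1.74)(0.435)² = 0.3541 kg m^2.
Thin rod: I_cm = (1/12)ML² = (1/12)(2.42)(1.11)² = 0.24847 kg m^2; centre at d = 0.364 m, so I = I_cm + Md² gives I = 0.24847 + (2.42)(0.364)² = 0.56911 kg m^2.
Total I = 0.15231 + 0.3541 + 0.56911 = 1.0755 kg m^2.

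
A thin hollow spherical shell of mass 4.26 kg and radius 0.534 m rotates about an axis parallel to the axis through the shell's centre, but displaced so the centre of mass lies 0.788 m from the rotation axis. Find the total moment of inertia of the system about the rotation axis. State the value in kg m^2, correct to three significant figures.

3.46

I_cm = (2/3)MR² = (2/3)(4.26)(0.534)² = 0.80984 kg m^2; centre at d = 0.788 m, so I = I_cm + Md² gives I = 0.80984 + (4.26)(0.788)² = 3.4551 kg m^2.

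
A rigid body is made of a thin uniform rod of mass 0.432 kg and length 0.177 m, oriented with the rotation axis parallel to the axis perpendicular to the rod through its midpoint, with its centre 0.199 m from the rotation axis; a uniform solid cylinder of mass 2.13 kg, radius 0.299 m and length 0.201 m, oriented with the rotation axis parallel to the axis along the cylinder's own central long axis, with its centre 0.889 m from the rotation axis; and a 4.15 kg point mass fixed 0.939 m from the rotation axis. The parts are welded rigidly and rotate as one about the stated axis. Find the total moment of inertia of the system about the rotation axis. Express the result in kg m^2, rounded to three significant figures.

5.46

Thin rod: I_cm = (1/12)ML² = (1/12)(0.432)(0.177)² = 0.0011278 kg m^2; centre at d = 0.199 m, so the parallel axis theorem gives I = 0.0011278 + (0.432)(0.199)² = 0.018235 kg m^2.
Solid cylinder: I_cm = (1/2)MR² = (1/2)(2.13)(0.299)² = 0.095212 kg m^2; centre at d = 0.889 m, so the parallel axis theorem gives I = 0.095212 + (2.13)(0.889)² = 1.7786 kg m^2.
Point mass: I_cm = 0; centre at d = 0.939 m, so the parallel axis theorem gives I = 0 + (4.15)(0.939)² = 3.6591 kg m^2.
Total I = 0.018235 + 1.7786 + 3.6591 = 5.456 kg m^2.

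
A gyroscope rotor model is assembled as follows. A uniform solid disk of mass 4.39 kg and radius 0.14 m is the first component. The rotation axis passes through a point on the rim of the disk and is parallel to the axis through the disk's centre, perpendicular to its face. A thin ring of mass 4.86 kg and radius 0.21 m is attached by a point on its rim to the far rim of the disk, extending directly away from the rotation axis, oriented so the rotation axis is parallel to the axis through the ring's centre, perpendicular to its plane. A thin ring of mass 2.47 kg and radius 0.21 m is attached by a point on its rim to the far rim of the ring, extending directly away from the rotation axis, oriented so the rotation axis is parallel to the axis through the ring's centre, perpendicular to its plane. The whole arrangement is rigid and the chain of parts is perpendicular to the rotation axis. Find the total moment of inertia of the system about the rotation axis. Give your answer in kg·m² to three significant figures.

Solid disk: I_cm = (1/2)MR² = (1/2)(4.39)(0.14)² = 0.043022 kg·m²; centre at d = 0.14 m, so the parallel axis theorem gives I = 0.043022 + (4.39)(0.14)² = 0.12907 kg·m².
Thin ring: I_cm = MR² = (4.86)(0.21)² = 0.21433 kg·m²; centre at d = 0.14 + 0.14 + 0.21 = 0.49 m, so the parallel axis theorem gives I = 0.21433 + (4.86)(0.49)² = 1.3812 kg·m².
Thin ring: I_cm = MR² = (2.47)(0.21)² = 0.10893 kg·m²; centre at d = 0.14 + 0.14 + 0.21 + 0.21 + 0.21 = 0.91 m, so the parallel axis theorem gives I = 0.10893 + (2.47)(0.91)² = 2.1543 kg·m².
Total I = 0.12907 + 1.3812 + 2.1543 = 3.6646 kg·m².

3.66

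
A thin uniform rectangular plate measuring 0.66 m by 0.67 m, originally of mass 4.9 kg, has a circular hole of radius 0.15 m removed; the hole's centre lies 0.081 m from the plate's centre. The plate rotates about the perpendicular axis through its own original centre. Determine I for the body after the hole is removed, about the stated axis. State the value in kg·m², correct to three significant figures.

Unpierced body about its centre: I₀ = (1/12)M(a²+b²) = (1/12)(4.9)[(0.66)² + (0.67)²] = 0.36117 kg·m².
The removed disk has mass m = M·πr²/(ab) = (4.9)·π(0.15)²/(0.66·0.67) = 0.78327 kg (same uniform areal density).
Its moment of inertia about the rotation axis (parallel-axis theorem): I_hole = (1/2)mr² + md² = (1/2)(0.78327)(0.15)² + (0.78327)(0.081)² = 0.013951 kg·m².
Treating the hole as negative mass, I = I₀ − I_hole = 0.36117 − 0.013951 = 0.34722 kg·m².

0.347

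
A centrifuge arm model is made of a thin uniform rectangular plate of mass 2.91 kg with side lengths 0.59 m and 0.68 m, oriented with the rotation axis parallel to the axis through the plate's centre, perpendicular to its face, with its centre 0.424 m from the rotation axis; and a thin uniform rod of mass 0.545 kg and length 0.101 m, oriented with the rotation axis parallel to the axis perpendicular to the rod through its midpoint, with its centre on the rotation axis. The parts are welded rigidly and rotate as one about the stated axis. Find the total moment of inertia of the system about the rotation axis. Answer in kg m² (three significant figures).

Rectangular plate: I_cm = (1/12)M(a²+b²) = (1/12)(2.91)[(0.59)² + (0.68)²] = 0.19655 kg m²; centre at d = 0.424 m, so the parallel axis theorem gives I = 0.19655 + (2.91)(0.424)² = 0.71969 kg m².
Thin rod: I_cm = (1/12)ML² = (1/12)(0.545)(0.101)² = 0.0004633 kg m²; axis through the centre, so I = 0.0004633 kg m².
Total I = 0.71969 + 0.0004633 = 0.72016 kg m².

0.720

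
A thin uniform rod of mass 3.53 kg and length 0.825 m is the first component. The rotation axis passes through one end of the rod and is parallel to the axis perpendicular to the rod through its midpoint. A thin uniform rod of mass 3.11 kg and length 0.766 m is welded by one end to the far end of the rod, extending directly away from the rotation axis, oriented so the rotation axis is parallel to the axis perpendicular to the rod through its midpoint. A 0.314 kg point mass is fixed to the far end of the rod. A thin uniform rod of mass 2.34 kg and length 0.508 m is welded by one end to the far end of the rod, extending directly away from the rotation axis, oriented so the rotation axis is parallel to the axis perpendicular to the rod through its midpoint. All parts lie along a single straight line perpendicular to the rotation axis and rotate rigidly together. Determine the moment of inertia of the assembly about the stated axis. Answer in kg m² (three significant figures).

Thin rod: I_cm = (1/12)ML² = (1/12)(3.53)(0.825)² = 0.20022 kg m²; centre at d = 0.4125 m, so I = I_cm + Md² gives I = 0.20022 + (3.53)(0.4125)² = 0.80087 kg m².
Thin rod: I_cm = (1/12)ML² = (1/12)(3.11)(0.766)² = 0.15207 kg m²; centre at d = 0.4125 + 0.4125 + 0.383 = 1.208 m, so I = I_cm + Md² gives I = 0.15207 + (3.11)(1.208)² = 4.6904 kg m².
Point mass: I_cm = 0; centre at d = 0.4125 + 0.4125 + 0.383 + 0.383 = 1.591 m, so I = I_cm + Md² gives I = 0 + (0.314)(1.591)² = 0.79482 kg m².
Thin rod: I_cm = (1/12)ML² = (1/12)(2.34)(0.508)² = 0.050322 kg m²; centre at d = 0.4125 + 0.4125 + 0.383 + 0.383 + 0.254 = 1.845 m, so I = I_cm + Md² gives I = 0.050322 + (2.34)(1.845)² = 8.0157 kg m².
Total I = 0.80087 + 4.6904 + 0.79482 + 8.0157 = 14.302 kg m².

14.3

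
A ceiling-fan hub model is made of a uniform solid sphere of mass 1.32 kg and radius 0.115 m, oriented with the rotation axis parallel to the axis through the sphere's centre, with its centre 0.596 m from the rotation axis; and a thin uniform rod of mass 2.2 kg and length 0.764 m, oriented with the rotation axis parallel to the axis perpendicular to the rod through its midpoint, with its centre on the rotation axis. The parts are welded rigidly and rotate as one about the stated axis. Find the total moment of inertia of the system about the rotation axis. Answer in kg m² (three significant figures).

Solid sphere: I_cm = (2/5)MR² = (2/5)(1.32)(0.115)² = 0.0069828 kg m²; centre at d = 0.596 m, so the parallel axis theorem gives I = 0.0069828 + (1.32)(0.596)² = 0.47587 kg m².
Thin rod: I_cm = (1/12)ML² = (1/12)(2.2)(0.764)² = 0.10701 kg m²; axis through the centre, so I = 0.10701 kg m².
Total I = 0.47587 + 0.10701 = 0.58288 kg m².

0.583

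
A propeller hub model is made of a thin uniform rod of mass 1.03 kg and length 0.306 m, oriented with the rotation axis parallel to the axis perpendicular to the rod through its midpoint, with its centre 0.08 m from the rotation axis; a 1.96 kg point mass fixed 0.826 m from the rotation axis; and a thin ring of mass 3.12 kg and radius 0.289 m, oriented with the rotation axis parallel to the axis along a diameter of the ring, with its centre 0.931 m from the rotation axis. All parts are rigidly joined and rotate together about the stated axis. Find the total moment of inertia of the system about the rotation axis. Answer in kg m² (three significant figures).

4.19

Thin rod: I_cm = (1/12)ML² = (1/12)(1.03)(0.306)² = 0.0080371 kg m²; centre at d = 0.08 m, so I = I_cm + Md² gives I = 0.0080371 + (1.03)(0.08)² = 0.014629 kg m².
Point mass: I_cm = 0; centre at d = 0.826 m, so I = I_cm + Md² gives I = 0 + (1.96)(0.826)² = 1.3373 kg m².
Thin ring: I_cm = (1/2)MR² = (1/2)(3.12)(0.289)² = 0.13029 kg m²; centre at d = 0.931 m, so I = I_cm + Md² gives I = 0.13029 + (3.12)(0.931)² = 2.8346 kg m².
Total I = 0.014629 + 1.3373 + 2.8346 = 4.1865 kg m².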